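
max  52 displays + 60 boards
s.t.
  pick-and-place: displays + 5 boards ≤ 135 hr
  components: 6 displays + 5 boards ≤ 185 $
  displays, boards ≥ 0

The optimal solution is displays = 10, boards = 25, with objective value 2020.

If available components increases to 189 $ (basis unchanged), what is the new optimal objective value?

Check each constraint at x*: pick-and-place 135/135 (tight); components 185/185 (tight).
From A_Bᵀ y = c: 1·y_pick-and-place + 6·y_components = 52; 5·y_pick-and-place + 5·y_components = 60.
Solving: y_pick-and-place = 4, y_components = 8.
Δz = y_components·Δb = 8 × (4) = 32, so new z* = 2020 + 32 = 2052.

2052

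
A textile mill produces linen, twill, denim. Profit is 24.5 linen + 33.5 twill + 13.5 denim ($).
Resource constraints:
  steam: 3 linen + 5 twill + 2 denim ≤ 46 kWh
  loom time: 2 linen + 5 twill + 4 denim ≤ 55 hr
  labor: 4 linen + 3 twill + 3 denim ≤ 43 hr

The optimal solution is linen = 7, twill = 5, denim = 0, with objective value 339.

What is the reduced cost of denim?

Binding: steam and labor. Non-binding: loom time (16 unused).
Since loom time is not tight, its dual is 0.
From A_Bᵀ y = c: 3·y_steam + 4·y_labor = 24.5; 5·y_steam + 3·y_labor = 33.5.
This yields shadow prices y_steam = 5.5, y_labor = 2.
Reduced cost of denim: c₃ − yᵀa₃ = 13.5 − (5.5·2 + 2·3) = 13.5 − 17 = -3.5.

-3.5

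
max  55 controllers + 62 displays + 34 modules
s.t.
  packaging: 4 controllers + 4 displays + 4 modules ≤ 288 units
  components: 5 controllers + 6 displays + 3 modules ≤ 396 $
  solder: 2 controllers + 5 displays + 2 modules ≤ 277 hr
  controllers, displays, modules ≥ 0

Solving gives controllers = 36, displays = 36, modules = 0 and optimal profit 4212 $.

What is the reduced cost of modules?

-7

At the optimum: packaging uses 288 of 288 (binding); components uses 396 of 396 (binding); solder uses 252 of 277 (slack = 25).
Since solder is not tight, its dual is 0.
From A_Bᵀ y = c: 4·y_packaging + 5·y_components = 55; 4·y_packaging + 6·y_components = 62.
Solving: y_packaging = 5, y_components = 7.
Reduced cost of modules: c₃ − yᵀa₃ = 34 − (5·4 + 7·3) = 34 − 41 = -7.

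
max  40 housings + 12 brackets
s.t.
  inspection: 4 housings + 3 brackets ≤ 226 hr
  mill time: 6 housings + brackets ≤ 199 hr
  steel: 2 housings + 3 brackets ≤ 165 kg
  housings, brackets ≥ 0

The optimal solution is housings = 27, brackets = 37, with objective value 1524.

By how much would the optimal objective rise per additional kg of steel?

2

Binding: mill time and steel. Non-binding: inspection (7 unused).
Slack constraints have shadow price 0 (complementary slackness).
The binding rows give the dual system: 6·y_mill time + 2·y_steel = 40 and 1·y_mill time + 3·y_steel = 12.
Solving: y_mill time = 6, y_steel = 2.
Shadow price of steel = 2.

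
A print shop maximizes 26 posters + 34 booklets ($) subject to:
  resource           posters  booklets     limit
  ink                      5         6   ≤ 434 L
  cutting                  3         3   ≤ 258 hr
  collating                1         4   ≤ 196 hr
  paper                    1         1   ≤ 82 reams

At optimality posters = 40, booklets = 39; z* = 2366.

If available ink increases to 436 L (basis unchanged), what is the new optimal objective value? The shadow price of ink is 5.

Δb = 2, so new z* = 2366 + (5)·(2) = 2366 + 10 = 2376.

2376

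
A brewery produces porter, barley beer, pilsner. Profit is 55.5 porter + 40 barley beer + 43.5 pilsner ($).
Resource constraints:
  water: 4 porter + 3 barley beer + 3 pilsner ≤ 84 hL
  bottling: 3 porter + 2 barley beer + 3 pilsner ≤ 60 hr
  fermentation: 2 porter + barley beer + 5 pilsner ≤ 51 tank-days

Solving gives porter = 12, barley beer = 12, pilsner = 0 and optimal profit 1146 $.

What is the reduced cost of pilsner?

-3

Binding: water and bottling. Non-binding: fermentation (15 unused).
Since fermentation is not tight, its dual is 0.
Dual feasibility on the basic columns requires 4·y_water + 3·y_bottling = 55.5, 3·y_water + 2·y_bottling = 40.
Solving: y_water = 9, y_bottling = 6.5.
Reduced cost of pilsner: c₃ − yᵀa₃ = 43.5 − (9·3 + 6.5·3) = 43.5 − 46.5 = -3.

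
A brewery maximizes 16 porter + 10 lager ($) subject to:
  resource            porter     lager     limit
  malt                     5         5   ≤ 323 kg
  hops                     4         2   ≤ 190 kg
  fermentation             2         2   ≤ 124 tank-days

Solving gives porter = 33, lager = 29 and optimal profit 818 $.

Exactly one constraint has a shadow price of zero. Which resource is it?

malt

malt: 310/323 (slack 13)
hops: 190/190 (binding)
fermentation: 124/124 (binding)
By complementary slackness, a constraint with positive slack has shadow price 0 → malt.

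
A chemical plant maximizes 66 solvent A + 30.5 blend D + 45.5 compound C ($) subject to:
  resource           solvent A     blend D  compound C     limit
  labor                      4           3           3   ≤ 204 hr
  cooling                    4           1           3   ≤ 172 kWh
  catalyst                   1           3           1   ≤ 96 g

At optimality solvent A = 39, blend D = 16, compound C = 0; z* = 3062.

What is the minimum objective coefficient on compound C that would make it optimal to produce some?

Check each constraint at x*: labor 204/204 (tight); cooling 172/172 (tight); catalyst 87/96 (slack 9).
By complementary slackness, y = 0 for the non-binding constraint.
From A_Bᵀ y = c: 4·y_labor + 4·y_cooling = 66; 3·y_labor + 1·y_cooling = 30.5.
→ y_labor = 7 and y_cooling = 9.5.
compound C enters the basis when its profit ≥ yᵀa₃ = 7·3 + 9.5·3 = 49.5.

49.5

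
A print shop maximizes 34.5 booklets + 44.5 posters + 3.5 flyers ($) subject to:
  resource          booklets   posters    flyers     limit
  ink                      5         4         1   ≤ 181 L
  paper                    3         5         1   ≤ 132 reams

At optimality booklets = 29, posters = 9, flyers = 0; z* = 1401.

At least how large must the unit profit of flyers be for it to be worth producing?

At the optimum: ink uses 181 of 181 (binding); paper uses 132 of 132 (binding).
From A_Bᵀ y = c: 5·y_ink + 3·y_paper = 34.5; 4·y_ink + 5·y_paper = 44.5.
This yields shadow prices y_ink = 3, y_paper = 6.5.
flyers enters the basis when its profit ≥ yᵀa₃ = 3·1 + 6.5·1 = 9.5.

9.5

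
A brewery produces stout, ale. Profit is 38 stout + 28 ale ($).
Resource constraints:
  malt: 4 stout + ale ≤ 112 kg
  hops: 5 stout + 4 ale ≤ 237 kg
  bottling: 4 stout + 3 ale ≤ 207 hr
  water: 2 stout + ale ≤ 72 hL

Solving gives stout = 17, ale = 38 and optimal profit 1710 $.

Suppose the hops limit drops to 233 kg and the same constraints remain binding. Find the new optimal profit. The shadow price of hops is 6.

1686

Δb = -4, so new z* = 1710 + (6)·(-4) = 1710 − 24 = 1686.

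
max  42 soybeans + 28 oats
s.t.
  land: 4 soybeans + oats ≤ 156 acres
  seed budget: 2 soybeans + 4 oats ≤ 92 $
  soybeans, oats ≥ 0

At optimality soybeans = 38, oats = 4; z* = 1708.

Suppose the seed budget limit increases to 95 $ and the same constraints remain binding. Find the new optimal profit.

Check each constraint at x*: land 156/156 (tight); seed budget 92/92 (tight).
The binding rows give the dual system: 4·y_land + 2·y_seed budget = 42 and 1·y_land + 4·y_seed budget = 28.
Solving: y_land = 8, y_seed budget = 5.
Δz = y_seed budget·Δb = 5 × (3) = 15, so new z* = 1708 + 15 = 1723.

1723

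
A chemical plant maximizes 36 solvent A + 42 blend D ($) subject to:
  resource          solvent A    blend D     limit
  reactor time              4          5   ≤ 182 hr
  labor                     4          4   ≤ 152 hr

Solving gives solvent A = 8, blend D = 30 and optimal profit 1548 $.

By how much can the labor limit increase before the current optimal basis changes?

Binding constraints: reactor time, labor. The basis is B = [[4,5],[4,4]] with det -4.
Per unit increase in labor, x* moves by d = (1.25, -1).
The basis stays optimal until blend D reaches 0; allowable increase = 30 hr.

30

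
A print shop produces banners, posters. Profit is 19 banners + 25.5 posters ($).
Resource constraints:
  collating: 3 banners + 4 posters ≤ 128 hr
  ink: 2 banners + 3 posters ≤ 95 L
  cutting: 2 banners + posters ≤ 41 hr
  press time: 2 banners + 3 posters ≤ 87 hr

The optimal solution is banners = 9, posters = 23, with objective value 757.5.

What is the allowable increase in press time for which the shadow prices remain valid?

7.2

Binding constraints: cutting, press time. The basis is B = [[2,1],[2,3]] with det 4.
Per unit increase in press time, x* moves by d = (-0.25, 0.5).
The basis stays optimal until collating becomes binding; allowable increase = 7.2 hr.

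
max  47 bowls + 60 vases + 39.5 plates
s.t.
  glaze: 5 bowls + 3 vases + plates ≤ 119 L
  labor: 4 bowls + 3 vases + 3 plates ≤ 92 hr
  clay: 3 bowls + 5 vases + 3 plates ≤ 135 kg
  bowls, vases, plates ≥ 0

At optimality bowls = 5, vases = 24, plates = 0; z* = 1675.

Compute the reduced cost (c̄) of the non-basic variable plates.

Binding: labor and clay. Non-binding: glaze (22 unused).
By complementary slackness, y = 0 for the non-binding constraint.
The binding rows give the dual system: 4·y_labor + 3·y_clay = 47 and 3·y_labor + 5·y_clay = 60.
Solving: y_labor = 5, y_clay = 9.
Reduced cost of plates: c₃ − yᵀa₃ = 39.5 − (5·3 + 9·3) = 39.5 − 42 = -2.5.

-2.5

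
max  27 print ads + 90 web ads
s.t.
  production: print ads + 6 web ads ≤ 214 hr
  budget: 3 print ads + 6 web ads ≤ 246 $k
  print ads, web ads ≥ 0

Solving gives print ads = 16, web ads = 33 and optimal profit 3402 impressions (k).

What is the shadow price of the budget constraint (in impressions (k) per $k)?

6

Check each constraint at x*: production 214/214 (tight); budget 246/246 (tight).
The binding rows give the dual system: 1·y_production + 3·y_budget = 27 and 6·y_production + 6·y_budget = 90.
This yields shadow prices y_production = 9, y_budget = 6.
Shadow price of budget = 6.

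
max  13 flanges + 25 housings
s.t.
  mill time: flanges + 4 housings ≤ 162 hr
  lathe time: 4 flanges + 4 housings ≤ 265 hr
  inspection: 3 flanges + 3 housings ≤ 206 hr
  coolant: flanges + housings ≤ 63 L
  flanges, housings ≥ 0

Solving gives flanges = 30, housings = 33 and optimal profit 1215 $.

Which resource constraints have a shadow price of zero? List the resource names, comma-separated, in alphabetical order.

mill time: 162/162 (binding)
lathe time: 252/265 (slack 13)
inspection: 189/206 (slack 17)
coolant: 63/63 (binding)
By complementary slackness, a constraint with positive slack has shadow price 0 → inspection, lathe time.

inspection, lathe time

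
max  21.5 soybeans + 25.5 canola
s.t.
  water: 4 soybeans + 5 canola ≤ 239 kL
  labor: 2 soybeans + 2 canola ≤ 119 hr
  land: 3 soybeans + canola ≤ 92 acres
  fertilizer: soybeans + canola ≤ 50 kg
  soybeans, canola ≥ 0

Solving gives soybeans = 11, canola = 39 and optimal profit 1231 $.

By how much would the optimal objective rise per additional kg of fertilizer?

5.5

Check each constraint at x*: water 239/239 (tight); labor 100/119 (slack 19); land 72/92 (slack 20); fertilizer 50/50 (tight).
Slack constraints have shadow price 0 (complementary slackness).
From A_Bᵀ y = c: 4·y_water + 1·y_fertilizer = 21.5; 5·y_water + 1·y_fertilizer = 25.5.
Solving: y_water = 4, y_fertilizer = 5.5.
Shadow price of fertilizer = 5.5.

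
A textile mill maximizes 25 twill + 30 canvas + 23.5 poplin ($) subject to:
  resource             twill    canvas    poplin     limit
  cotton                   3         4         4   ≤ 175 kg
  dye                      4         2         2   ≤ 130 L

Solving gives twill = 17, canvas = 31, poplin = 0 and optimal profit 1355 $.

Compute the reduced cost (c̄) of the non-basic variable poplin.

-6.5

Both cotton and dye are binding at x*.
Dual feasibility on the basic columns requires 3·y_cotton + 4·y_dye = 25, 4·y_cotton + 2·y_dye = 30.
→ y_cotton = 7 and y_dye = 1.
Reduced cost of poplin: c₃ − yᵀa₃ = 23.5 − (7·4 + 1·2) = 23.5 − 30 = -6.5.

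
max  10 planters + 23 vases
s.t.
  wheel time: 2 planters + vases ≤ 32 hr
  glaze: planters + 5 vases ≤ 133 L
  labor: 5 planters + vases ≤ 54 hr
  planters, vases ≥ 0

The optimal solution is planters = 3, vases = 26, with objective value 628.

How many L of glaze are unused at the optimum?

0

glaze used = 1·3 + 5·26 = 133; slack = 133 − 133 = 0.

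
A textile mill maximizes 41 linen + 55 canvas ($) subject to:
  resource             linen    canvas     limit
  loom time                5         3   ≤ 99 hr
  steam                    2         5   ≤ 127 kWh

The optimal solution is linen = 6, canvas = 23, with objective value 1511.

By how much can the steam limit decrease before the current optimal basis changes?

87.4

Binding constraints: loom time, steam. The basis is B = [[5,3],[2,5]] with det 19.
Per unit decrease in steam, x* moves by d = (0.1579, -0.2632).
The basis stays optimal until canvas reaches 0; allowable decrease = 87.4 kWh.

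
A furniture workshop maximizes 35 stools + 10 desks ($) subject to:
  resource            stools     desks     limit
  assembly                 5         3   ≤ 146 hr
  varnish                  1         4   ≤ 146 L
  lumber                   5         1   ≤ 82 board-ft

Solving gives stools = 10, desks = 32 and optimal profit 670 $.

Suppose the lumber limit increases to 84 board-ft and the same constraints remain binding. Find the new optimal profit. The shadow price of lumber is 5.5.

681

Δb = 2, so new z* = 670 + (5.5)·(2) = 670 + 11 = 681.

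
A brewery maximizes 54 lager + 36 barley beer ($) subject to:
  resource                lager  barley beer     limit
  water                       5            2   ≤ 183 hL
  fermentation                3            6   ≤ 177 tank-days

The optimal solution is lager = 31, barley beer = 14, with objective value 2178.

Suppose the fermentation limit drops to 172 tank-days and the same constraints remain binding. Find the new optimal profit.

At the optimum: water uses 183 of 183 (binding); fermentation uses 177 of 177 (binding).
From A_Bᵀ y = c: 5·y_water + 3·y_fermentation = 54; 2·y_water + 6·y_fermentation = 36.
This yields shadow prices y_water = 9, y_fermentation = 3.
Δz = y_fermentation·Δb = 3 × (-5) = -15, so new z* = 2178 − 15 = 2163.

2163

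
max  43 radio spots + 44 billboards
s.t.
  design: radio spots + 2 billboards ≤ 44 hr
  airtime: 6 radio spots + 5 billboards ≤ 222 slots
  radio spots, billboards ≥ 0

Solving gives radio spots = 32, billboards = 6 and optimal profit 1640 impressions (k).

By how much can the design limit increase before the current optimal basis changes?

44.8

Binding constraints: design, airtime. The basis is B = [[1,2],[6,5]] with det -7.
Per unit increase in design, x* moves by d = (-0.7143, 0.8571).
The basis stays optimal until radio spots reaches 0; allowable increase = 44.8 hr.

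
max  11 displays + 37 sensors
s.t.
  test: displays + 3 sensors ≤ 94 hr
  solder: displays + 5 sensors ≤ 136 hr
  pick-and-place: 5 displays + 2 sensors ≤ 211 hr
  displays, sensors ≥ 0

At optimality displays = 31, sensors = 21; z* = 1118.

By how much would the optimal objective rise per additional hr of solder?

2

Check each constraint at x*: test 94/94 (tight); solder 136/136 (tight); pick-and-place 197/211 (slack 14).
By complementary slackness, y = 0 for the non-binding constraint.
The binding rows give the dual system: 1·y_test + 1·y_solder = 11 and 3·y_test + 5·y_solder = 37.
→ y_test = 9 and y_solder = 2.
Shadow price of solder = 2.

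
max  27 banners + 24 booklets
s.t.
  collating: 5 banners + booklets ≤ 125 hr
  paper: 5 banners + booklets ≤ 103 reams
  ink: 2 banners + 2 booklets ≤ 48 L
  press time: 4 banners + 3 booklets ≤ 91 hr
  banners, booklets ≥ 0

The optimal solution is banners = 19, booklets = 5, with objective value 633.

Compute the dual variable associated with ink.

Binding: ink and press time. Non-binding: collating (25 unused), paper (3 unused).
Since collating, paper are not tight, their duals are 0.
Dual feasibility on the basic columns requires 2·y_ink + 4·y_press time = 27, 2·y_ink + 3·y_press time = 24.
This yields shadow prices y_ink = 7.5, y_press time = 3.
Shadow price of ink = 7.5.

7.5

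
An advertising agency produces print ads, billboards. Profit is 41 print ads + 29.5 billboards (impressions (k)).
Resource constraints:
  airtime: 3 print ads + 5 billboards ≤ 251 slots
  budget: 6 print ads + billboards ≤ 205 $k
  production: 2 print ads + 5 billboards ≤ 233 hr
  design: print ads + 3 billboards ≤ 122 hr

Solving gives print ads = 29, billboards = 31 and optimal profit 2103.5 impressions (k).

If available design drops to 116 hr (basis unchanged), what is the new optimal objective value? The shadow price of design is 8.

2055.5

Δb = -6, so new z* = 2103.5 + (8)·(-6) = 2103.5 − 48 = 2055.5.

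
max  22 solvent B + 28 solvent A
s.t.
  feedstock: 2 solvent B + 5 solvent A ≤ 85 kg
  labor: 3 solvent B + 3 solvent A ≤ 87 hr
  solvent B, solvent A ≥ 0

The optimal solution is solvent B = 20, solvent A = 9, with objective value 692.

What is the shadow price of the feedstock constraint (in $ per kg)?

2

Check each constraint at x*: feedstock 85/85 (tight); labor 87/87 (tight).
The binding rows give the dual system: 2·y_feedstock + 3·y_labor = 22 and 5·y_feedstock + 3·y_labor = 28.
This yields shadow prices y_feedstock = 2, y_labor = 6.
Shadow price of feedstock = 2.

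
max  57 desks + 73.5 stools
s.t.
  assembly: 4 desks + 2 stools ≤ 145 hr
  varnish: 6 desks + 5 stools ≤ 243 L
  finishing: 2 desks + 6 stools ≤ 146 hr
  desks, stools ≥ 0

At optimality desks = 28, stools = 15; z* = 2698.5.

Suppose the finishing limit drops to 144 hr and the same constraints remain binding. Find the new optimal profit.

Check each constraint at x*: assembly 142/145 (slack 3); varnish 243/243 (tight); finishing 146/146 (tight).
Slack constraints have shadow price 0 (complementary slackness).
The binding rows give the dual system: 6·y_varnish + 2·y_finishing = 57 and 5·y_varnish + 6·y_finishing = 73.5.
→ y_varnish = 7.5 and y_finishing = 6.
Δz = y_finishing·Δb = 6 × (-2) = -12, so new z* = 2698.5 − 12 = 2686.5.

2686.5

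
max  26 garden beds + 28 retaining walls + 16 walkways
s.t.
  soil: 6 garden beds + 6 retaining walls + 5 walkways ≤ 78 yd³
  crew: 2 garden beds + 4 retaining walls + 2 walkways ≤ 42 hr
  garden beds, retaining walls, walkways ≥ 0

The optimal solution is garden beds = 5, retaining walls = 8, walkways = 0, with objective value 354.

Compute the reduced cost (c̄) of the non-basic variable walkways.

-6

At the optimum: soil uses 78 of 78 (binding); crew uses 42 of 42 (binding).
Dual feasibility on the basic columns requires 6·y_soil + 2·y_crew = 26, 6·y_soil + 4·y_crew = 28.
→ y_soil = 4 and y_crew = 1.
Reduced cost of walkways: c₃ − yᵀa₃ = 16 − (4·5 + 1·2) = 16 − 22 = -6.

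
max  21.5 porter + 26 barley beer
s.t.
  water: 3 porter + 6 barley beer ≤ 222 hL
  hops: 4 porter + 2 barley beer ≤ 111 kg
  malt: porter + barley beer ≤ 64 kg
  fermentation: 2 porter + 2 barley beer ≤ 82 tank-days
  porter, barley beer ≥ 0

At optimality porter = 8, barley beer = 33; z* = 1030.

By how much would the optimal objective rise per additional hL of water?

1.5

Check each constraint at x*: water 222/222 (tight); hops 98/111 (slack 13); malt 41/64 (slack 23); fermentation 82/82 (tight).
Slack constraints have shadow price 0 (complementary slackness).
Dual feasibility on the basic columns requires 3·y_water + 2·y_fermentation = 21.5, 6·y_water + 2·y_fermentation = 26.
→ y_water = 1.5 and y_fermentation = 8.5.
Shadow price of water = 1.5.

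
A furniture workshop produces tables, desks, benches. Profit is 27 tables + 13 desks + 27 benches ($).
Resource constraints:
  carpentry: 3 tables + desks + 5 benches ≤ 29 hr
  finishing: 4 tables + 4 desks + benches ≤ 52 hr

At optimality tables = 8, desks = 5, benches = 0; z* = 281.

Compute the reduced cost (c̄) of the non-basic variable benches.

-9.5

At the optimum: carpentry uses 29 of 29 (binding); finishing uses 52 of 52 (binding).
The binding rows give the dual system: 3·y_carpentry + 4·y_finishing = 27 and 1·y_carpentry + 4·y_finishing = 13.
This yields shadow prices y_carpentry = 7, y_finishing = 1.5.
Reduced cost of benches: c₃ − yᵀa₃ = 27 − (7·5 + 1.5·1) = 27 − 36.5 = -9.5.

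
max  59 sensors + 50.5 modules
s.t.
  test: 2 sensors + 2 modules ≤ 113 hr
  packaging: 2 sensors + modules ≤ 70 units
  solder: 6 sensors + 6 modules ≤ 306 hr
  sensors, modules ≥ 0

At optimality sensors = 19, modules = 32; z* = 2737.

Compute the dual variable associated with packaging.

Check each constraint at x*: test 102/113 (slack 11); packaging 70/70 (tight); solder 306/306 (tight).
By complementary slackness, y = 0 for the non-binding constraint.
The binding rows give the dual system: 2·y_packaging + 6·y_solder = 59 and 1·y_packaging + 6·y_solder = 50.5.
Solving: y_packaging = 8.5, y_solder = 7.
Shadow price of packaging = 8.5.

8.5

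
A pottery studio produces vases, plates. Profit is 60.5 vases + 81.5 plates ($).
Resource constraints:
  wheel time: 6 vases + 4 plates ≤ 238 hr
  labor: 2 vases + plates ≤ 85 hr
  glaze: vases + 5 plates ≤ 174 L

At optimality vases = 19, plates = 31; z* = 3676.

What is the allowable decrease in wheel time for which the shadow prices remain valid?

Binding constraints: wheel time, glaze. The basis is B = [[6,4],[1,5]] with det 26.
Per unit decrease in wheel time, x* moves by d = (-0.1923, 0.0385).
The basis stays optimal until vases reaches 0; allowable decrease = 98.8 hr.

98.8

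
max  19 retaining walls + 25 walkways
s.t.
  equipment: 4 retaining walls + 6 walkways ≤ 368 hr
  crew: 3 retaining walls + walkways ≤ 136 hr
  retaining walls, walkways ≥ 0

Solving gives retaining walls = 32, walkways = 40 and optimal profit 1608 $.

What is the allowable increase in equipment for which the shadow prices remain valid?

448

Binding constraints: equipment, crew. The basis is B = [[4,6],[3,1]] with det -14.
Per unit increase in equipment, x* moves by d = (-0.0714, 0.2143).
The basis stays optimal until retaining walls reaches 0; allowable increase = 448 hr.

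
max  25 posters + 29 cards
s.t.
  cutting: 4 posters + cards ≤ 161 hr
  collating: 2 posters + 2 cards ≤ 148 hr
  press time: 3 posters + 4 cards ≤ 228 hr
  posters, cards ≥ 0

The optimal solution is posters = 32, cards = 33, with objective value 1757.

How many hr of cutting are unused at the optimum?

cutting used = 4·32 + 1·33 = 161; slack = 161 − 161 = 0.

0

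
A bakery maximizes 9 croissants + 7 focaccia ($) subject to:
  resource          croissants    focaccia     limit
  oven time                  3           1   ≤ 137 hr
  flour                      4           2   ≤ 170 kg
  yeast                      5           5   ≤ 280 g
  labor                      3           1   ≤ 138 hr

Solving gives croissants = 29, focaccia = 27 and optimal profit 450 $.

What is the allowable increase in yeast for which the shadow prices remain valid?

Binding constraints: flour, yeast. The basis is B = [[4,2],[5,5]] with det 10.
Per unit increase in yeast, x* moves by d = (-0.2, 0.4).
The basis stays optimal until croissants reaches 0; allowable increase = 145 g.

145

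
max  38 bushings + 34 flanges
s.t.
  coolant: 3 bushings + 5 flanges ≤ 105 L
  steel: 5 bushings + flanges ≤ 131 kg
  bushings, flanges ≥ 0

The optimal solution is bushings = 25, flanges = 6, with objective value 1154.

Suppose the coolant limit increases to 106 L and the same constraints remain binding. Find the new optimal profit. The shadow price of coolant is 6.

1160

Δb = 1, so new z* = 1154 + (6)·(1) = 1154 + 6 = 1160.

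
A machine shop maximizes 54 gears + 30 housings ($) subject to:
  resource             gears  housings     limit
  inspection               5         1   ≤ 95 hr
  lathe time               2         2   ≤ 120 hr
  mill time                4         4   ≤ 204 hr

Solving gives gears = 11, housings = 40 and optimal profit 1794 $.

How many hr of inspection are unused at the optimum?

inspection used = 5·11 + 1·40 = 95; slack = 95 − 95 = 0.

0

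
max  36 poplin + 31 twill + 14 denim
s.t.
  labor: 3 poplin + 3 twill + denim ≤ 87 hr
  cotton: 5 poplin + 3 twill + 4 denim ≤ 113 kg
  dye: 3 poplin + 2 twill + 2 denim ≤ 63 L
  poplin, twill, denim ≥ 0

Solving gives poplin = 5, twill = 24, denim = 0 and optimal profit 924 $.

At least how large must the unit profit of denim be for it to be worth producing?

17

Binding: labor and dye. Non-binding: cotton (16 unused).
Since cotton is not tight, its dual is 0.
Dual feasibility on the basic columns requires 3·y_labor + 3·y_dye = 36, 3·y_labor + 2·y_dye = 31.
Solving: y_labor = 7, y_dye = 5.
denim enters the basis when its profit ≥ yᵀa₃ = 7·1 + 5·2 = 17.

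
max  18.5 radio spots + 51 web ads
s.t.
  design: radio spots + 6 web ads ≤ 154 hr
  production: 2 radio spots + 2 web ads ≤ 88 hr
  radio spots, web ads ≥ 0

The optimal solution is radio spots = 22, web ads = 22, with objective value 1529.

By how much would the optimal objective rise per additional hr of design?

6.5

Check each constraint at x*: design 154/154 (tight); production 88/88 (tight).
The binding rows give the dual system: 1·y_design + 2·y_production = 18.5 and 6·y_design + 2·y_production = 51.
→ y_design = 6.5 and y_production = 6.
Shadow price of design = 6.5.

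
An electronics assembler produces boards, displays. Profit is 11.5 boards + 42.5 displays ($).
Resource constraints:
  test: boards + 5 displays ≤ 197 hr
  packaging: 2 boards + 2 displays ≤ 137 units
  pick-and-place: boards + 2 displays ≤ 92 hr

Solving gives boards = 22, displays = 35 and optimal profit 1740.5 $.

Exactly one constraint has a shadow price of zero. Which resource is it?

test: 197/197 (binding)
packaging: 114/137 (slack 23)
pick-and-place: 92/92 (binding)
By complementary slackness, a constraint with positive slack has shadow price 0 → packaging.

packaging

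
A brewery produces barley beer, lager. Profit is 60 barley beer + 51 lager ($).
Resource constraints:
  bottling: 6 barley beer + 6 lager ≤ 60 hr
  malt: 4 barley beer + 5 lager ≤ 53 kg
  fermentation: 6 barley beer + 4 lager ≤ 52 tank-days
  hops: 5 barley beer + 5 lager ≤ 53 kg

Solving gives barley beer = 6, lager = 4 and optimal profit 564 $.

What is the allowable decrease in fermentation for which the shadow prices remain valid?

12

Binding constraints: bottling, fermentation. The basis is B = [[6,6],[6,4]] with det -12.
Per unit decrease in fermentation, x* moves by d = (-0.5, 0.5).
The basis stays optimal until barley beer reaches 0; allowable decrease = 12 tank-days.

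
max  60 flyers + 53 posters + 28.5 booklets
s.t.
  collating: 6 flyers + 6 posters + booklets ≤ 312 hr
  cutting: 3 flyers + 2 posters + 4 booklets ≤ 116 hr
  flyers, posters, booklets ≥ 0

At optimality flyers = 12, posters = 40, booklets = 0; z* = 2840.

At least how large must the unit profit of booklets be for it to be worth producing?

34.5

At the optimum: collating uses 312 of 312 (binding); cutting uses 116 of 116 (binding).
From A_Bᵀ y = c: 6·y_collating + 3·y_cutting = 60; 6·y_collating + 2·y_cutting = 53.
Solving: y_collating = 6.5, y_cutting = 7.
booklets enters the basis when its profit ≥ yᵀa₃ = 6.5·1 + 7·4 = 34.5.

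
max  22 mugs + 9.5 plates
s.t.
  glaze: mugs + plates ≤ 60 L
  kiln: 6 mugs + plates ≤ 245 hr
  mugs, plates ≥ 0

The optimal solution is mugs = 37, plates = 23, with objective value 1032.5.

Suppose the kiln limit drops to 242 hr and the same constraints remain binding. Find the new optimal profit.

1025

Check each constraint at x*: glaze 60/60 (tight); kiln 245/245 (tight).
Dual feasibility on the basic columns requires 1·y_glaze + 6·y_kiln = 22, 1·y_glaze + 1·y_kiln = 9.5.
This yields shadow prices y_glaze = 7, y_kiln = 2.5.
Δz = y_kiln·Δb = 2.5 × (-3) = -7.5, so new z* = 1032.5 − 7.5 = 1025.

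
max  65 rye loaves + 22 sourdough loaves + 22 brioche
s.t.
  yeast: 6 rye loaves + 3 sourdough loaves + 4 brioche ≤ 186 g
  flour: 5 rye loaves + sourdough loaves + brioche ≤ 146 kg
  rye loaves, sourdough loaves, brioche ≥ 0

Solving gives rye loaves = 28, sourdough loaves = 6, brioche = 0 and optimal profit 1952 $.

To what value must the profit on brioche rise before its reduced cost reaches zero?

27

Check each constraint at x*: yeast 186/186 (tight); flour 146/146 (tight).
Dual feasibility on the basic columns requires 6·y_yeast + 5·y_flour = 65, 3·y_yeast + 1·y_flour = 22.
This yields shadow prices y_yeast = 5, y_flour = 7.
brioche enters the basis when its profit ≥ yᵀa₃ = 5·4 + 7·1 = 27.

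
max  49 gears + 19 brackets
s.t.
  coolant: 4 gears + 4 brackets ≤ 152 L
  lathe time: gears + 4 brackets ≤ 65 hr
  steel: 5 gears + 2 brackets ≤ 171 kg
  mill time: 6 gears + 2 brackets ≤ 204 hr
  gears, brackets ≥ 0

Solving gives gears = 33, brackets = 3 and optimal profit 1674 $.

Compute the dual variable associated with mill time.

1.5

At the optimum: coolant uses 144 of 152 (slack = 8); lathe time uses 45 of 65 (slack = 20); steel uses 171 of 171 (binding); mill time uses 204 of 204 (binding).
Slack constraints have shadow price 0 (complementary slackness).
The binding rows give the dual system: 5·y_steel + 6·y_mill time = 49 and 2·y_steel + 2·y_mill time = 19.
→ y_steel = 8 and y_mill time = 1.5.
Shadow price of mill time = 1.5.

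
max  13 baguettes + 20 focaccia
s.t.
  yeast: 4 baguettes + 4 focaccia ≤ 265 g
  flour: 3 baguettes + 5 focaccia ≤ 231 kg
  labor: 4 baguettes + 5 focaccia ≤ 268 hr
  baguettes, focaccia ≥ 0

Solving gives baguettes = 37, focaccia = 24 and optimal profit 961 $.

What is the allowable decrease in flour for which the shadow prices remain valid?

26.25

Binding constraints: flour, labor. The basis is B = [[3,5],[4,5]] with det -5.
Per unit decrease in flour, x* moves by d = (1, -0.8).
The basis stays optimal until yeast becomes binding; allowable decrease = 26.25 kg.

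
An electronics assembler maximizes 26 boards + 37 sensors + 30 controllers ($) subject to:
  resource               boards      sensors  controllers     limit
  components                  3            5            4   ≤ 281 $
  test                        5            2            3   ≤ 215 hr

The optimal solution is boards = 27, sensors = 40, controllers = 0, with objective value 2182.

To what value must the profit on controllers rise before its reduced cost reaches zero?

Check each constraint at x*: components 281/281 (tight); test 215/215 (tight).
Dual feasibility on the basic columns requires 3·y_components + 5·y_test = 26, 5·y_components + 2·y_test = 37.
This yields shadow prices y_components = 7, y_test = 1.
controllers enters the basis when its profit ≥ yᵀa₃ = 7·4 + 1·3 = 31.

31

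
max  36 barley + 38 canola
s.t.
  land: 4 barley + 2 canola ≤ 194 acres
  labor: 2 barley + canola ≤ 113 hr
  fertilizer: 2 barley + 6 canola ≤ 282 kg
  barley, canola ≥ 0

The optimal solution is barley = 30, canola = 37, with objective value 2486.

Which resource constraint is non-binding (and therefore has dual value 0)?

labor

land: 194/194 (binding)
labor: 97/113 (slack 16)
fertilizer: 282/282 (binding)
By complementary slackness, a constraint with positive slack has shadow price 0 → labor.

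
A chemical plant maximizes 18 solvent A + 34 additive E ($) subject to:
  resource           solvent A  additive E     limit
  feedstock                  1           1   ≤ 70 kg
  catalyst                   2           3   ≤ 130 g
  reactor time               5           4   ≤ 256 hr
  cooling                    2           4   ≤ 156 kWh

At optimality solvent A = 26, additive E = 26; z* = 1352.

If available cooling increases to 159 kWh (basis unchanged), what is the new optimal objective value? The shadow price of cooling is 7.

Δb = 3, so new z* = 1352 + (7)·(3) = 1352 + 21 = 1373.

1373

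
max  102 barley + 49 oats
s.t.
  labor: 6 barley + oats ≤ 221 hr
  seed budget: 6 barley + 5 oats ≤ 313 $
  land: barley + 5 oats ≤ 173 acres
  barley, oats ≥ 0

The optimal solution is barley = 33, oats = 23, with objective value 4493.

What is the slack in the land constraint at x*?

land used = 1·33 + 5·23 = 148; slack = 173 − 148 = 25.

25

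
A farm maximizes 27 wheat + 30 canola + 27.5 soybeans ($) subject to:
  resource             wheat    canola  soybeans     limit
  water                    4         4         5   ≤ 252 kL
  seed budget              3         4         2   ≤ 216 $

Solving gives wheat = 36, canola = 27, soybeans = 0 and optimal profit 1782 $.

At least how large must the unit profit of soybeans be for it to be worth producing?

Both water and seed budget are binding at x*.
The binding rows give the dual system: 4·y_water + 3·y_seed budget = 27 and 4·y_water + 4·y_seed budget = 30.
→ y_water = 4.5 and y_seed budget = 3.
soybeans enters the basis when its profit ≥ yᵀa₃ = 4.5·5 + 3·2 = 28.5.

28.5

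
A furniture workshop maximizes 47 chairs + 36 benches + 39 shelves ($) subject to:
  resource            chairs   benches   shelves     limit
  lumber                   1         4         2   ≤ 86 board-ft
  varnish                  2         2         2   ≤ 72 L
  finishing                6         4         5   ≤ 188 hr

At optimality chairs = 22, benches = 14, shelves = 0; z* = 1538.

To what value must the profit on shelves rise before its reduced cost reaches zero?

At the optimum: lumber uses 78 of 86 (slack = 8); varnish uses 72 of 72 (binding); finishing uses 188 of 188 (binding).
By complementary slackness, y = 0 for the non-binding constraint.
From A_Bᵀ y = c: 2·y_varnish + 6·y_finishing = 47; 2·y_varnish + 4·y_finishing = 36.
Solving: y_varnish = 7, y_finishing = 5.5.
shelves enters the basis when its profit ≥ yᵀa₃ = 7·2 + 5.5·5 = 41.5.

41.5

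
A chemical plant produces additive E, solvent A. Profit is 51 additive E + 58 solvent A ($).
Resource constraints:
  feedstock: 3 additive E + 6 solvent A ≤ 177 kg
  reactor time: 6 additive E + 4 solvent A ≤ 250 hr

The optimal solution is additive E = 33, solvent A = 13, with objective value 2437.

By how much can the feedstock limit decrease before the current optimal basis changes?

Binding constraints: feedstock, reactor time. The basis is B = [[3,6],[6,4]] with det -24.
Per unit decrease in feedstock, x* moves by d = (0.1667, -0.25).
The basis stays optimal until solvent A reaches 0; allowable decrease = 52 kg.

52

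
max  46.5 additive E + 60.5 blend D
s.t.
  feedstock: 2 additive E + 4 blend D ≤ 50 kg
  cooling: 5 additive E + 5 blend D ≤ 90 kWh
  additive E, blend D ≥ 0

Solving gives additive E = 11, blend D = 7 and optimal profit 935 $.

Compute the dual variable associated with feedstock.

Both feedstock and cooling are binding at x*.
Dual feasibility on the basic columns requires 2·y_feedstock + 5·y_cooling = 46.5, 4·y_feedstock + 5·y_cooling = 60.5.
→ y_feedstock = 7 and y_cooling = 6.5.
Shadow price of feedstock = 7.

7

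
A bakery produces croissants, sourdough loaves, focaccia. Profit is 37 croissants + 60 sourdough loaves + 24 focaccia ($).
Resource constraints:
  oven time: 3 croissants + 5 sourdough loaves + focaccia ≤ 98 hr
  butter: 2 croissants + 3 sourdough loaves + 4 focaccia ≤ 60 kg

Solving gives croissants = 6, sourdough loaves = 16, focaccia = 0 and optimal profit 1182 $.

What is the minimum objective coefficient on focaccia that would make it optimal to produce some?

Check each constraint at x*: oven time 98/98 (tight); butter 60/60 (tight).
From A_Bᵀ y = c: 3·y_oven time + 2·y_butter = 37; 5·y_oven time + 3·y_butter = 60.
→ y_oven time = 9 and y_butter = 5.
focaccia enters the basis when its profit ≥ yᵀa₃ = 9·1 + 5·4 = 29.

29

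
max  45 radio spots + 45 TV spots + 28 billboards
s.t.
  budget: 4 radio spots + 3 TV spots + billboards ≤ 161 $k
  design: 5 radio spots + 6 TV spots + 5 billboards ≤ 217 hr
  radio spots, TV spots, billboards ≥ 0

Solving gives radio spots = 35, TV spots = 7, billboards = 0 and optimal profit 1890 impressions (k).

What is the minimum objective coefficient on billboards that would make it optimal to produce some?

Check each constraint at x*: budget 161/161 (tight); design 217/217 (tight).
From A_Bᵀ y = c: 4·y_budget + 5·y_design = 45; 3·y_budget + 6·y_design = 45.
Solving: y_budget = 5, y_design = 5.
billboards enters the basis when its profit ≥ yᵀa₃ = 5·1 + 5·5 = 30.

30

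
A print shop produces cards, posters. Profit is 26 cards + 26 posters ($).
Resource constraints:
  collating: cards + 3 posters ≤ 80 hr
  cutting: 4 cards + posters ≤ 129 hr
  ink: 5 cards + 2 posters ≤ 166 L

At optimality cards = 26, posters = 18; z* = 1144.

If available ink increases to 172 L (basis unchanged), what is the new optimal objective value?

Check each constraint at x*: collating 80/80 (tight); cutting 122/129 (slack 7); ink 166/166 (tight).
By complementary slackness, y = 0 for the non-binding constraint.
From A_Bᵀ y = c: 1·y_collating + 5·y_ink = 26; 3·y_collating + 2·y_ink = 26.
This yields shadow prices y_collating = 6, y_ink = 4.
Δz = y_ink·Δb = 4 × (6) = 24, so new z* = 1144 + 24 = 1168.

1168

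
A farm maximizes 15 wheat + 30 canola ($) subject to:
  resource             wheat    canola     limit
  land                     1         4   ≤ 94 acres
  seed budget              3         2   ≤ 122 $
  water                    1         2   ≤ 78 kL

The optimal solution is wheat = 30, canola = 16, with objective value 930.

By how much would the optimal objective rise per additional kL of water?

At the optimum: land uses 94 of 94 (binding); seed budget uses 122 of 122 (binding); water uses 62 of 78 (slack = 16).
Since water is not tight, its dual is 0.
The binding rows give the dual system: 1·y_land + 3·y_seed budget = 15 and 4·y_land + 2·y_seed budget = 30.
Solving: y_land = 6, y_seed budget = 3.
Shadow price of water = 0.

0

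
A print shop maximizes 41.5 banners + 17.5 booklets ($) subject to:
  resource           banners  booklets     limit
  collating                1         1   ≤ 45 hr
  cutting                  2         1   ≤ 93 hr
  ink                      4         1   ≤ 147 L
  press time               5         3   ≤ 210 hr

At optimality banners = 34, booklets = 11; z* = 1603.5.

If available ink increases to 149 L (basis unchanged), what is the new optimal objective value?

1619.5

Check each constraint at x*: collating 45/45 (tight); cutting 79/93 (slack 14); ink 147/147 (tight); press time 203/210 (slack 7).
By complementary slackness, y = 0 for the non-binding constraints.
From A_Bᵀ y = c: 1·y_collating + 4·y_ink = 41.5; 1·y_collating + 1·y_ink = 17.5.
Solving: y_collating = 9.5, y_ink = 8.
Δz = y_ink·Δb = 8 × (2) = 16, so new z* = 1603.5 + 16 = 1619.5.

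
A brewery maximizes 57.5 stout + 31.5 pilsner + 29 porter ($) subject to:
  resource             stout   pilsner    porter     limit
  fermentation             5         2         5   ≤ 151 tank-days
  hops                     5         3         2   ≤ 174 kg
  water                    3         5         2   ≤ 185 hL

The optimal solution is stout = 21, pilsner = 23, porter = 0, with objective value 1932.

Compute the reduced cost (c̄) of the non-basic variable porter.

-3

Check each constraint at x*: fermentation 151/151 (tight); hops 174/174 (tight); water 178/185 (slack 7).
By complementary slackness, y = 0 for the non-binding constraint.
From A_Bᵀ y = c: 5·y_fermentation + 5·y_hops = 57.5; 2·y_fermentation + 3·y_hops = 31.5.
→ y_fermentation = 3 and y_hops = 8.5.
Reduced cost of porter: c₃ − yᵀa₃ = 29 − (3·5 + 8.5·2) = 29 − 32 = -3.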